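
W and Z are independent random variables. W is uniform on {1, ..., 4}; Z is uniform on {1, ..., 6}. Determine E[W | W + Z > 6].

Outcomes with W + Z > 6: (1,6), (2,5), (2,6), (3,4), (3,5), (3,6), (4,3), (4,4), (4,5), (4,6), each with probability 1/24.
E[W | W + Z > 6] = (1 + 2 + 2 + 3 + 3 + 3 + 4 + 4 + 4 + 4) / 10 = 3.

3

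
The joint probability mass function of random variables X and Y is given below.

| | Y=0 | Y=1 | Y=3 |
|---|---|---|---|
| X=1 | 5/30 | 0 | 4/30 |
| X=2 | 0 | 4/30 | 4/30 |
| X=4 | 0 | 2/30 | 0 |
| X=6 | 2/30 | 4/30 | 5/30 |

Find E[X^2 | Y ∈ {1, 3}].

P(Y ∈ {1, 3}) = 23/30.
Σ X^2·P over the event = 1·(4/30) + 4·(4/30) + 4·(4/30) + 16·(2/30) + 36·(4/30) + 36·(5/30) = 196/15.
E[X^2 | Y ∈ {1, 3}] = (196/15) / (23/30) = 392/23.

392/23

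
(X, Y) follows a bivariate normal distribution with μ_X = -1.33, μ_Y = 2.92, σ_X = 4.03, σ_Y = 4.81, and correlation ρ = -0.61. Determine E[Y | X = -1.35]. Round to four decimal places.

The regression of Y on X has slope ρ·σ_Y/σ_X and passes through (μ_X, μ_Y).
E[Y | X=-1.35] = 2.92 + (-0.61)·(4.81/4.03)·(-1.35 − (-1.33)) = 2.92 + (-0.72806)·(-0.02) = 2.9346.

2.9346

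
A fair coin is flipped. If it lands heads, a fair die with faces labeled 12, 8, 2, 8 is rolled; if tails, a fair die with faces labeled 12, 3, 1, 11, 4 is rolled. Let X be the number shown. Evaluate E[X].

137/20

E[X | heads] = (12+8+2+8)/4 = 15/2.
E[X | tails] = (12+3+1+11+4)/5 = 31/5.
By the law of total expectation,
E[X] = (1/2)·(15/2) + (1/2)·(31/5) = 137/20.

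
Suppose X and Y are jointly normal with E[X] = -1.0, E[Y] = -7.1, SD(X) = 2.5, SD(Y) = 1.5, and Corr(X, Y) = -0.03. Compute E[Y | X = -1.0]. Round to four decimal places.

E[Y | X=x] = μ_Y + ρ(σ_Y/σ_X)(x − μ_X) for jointly normal variables.
E[Y | X=-1.0] = -7.1 + (-0.03)·(1.5/2.5)·(-1.0 − (-1.0)) = -7.1 + (-0.018)·(0) = -7.1000.

-7.1000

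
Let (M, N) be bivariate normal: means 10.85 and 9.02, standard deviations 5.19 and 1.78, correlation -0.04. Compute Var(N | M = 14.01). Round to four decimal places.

The conditional variance in a bivariate normal is σ_N²(1 − ρ²), independent of x.
Var(N | M=14.01) = (1.78)²·(1 − (-0.04)²) = 3.1684·0.9984 = 3.1633.

3.1633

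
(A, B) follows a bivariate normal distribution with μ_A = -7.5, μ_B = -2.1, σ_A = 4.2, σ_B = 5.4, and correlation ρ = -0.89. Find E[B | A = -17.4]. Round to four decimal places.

E[B | A=x] = μ_B + ρ(σ_B/σ_A)(x − μ_A) for jointly normal variables.
E[B | A=-17.4] = -2.1 + (-0.89)·(5.4/4.2)·(-17.4 − (-7.5)) = -2.1 + (-1.144286)·(-9.9) = 9.2284.

9.2284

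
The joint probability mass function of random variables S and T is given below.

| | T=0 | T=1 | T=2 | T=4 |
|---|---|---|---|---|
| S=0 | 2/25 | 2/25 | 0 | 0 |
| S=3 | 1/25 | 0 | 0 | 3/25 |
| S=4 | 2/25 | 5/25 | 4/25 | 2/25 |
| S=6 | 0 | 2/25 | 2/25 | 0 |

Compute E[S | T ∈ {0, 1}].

43/14

P(T ∈ {0, 1}) = 14/25.
Σ S·P over the event = 0·(2/25) + 0·(2/25) + 3·(1/25) + 4·(2/25) + 4·(5/25) + 6·(2/25) = 43/25.
E[S | T ∈ {0, 1}] = (43/25) / (14/25) = 43/14.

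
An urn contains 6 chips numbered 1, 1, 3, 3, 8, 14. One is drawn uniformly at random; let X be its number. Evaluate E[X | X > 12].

P(X > 12) = 1/6.
Σ over the event: 14·1/6 = 7/3.
E[X | X > 12] = (7/3) / (1/6) = 14.

14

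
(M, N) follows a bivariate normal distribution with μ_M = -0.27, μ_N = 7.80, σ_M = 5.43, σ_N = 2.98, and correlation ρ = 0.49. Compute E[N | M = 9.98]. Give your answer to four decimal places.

10.5564

For a bivariate normal, E[N | M=x] = μ_N + ρ·(σ_N/σ_M)·(x − μ_M).
E[N | M=9.98] = 7.80 + (0.49)·(2.98/5.43)·(9.98 − (-0.27)) = 7.80 + (0.268913)·(10.25) = 10.5564.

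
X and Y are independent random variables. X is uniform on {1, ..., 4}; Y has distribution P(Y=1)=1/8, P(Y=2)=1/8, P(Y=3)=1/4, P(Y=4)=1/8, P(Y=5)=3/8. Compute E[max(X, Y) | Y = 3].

P(Y = 3) = 1/4.
Summing max(X,Y)·P(x,y) over outcomes with Y = 3 gives 13/16.
E[max(X, Y) | Y = 3] = (13/16) / (1/4) = 13/4.

13/4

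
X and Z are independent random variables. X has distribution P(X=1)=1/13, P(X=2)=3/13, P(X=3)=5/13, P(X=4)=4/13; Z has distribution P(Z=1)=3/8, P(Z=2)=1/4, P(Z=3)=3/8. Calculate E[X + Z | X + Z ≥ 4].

473/90

P(X + Z ≥ 4) = 45/52.
Summing (X+Z)·P(x,y) over outcomes with X + Z ≥ 4 gives 473/104.
E[X + Z | X + Z ≥ 4] = (473/104) / (45/52) = 473/90.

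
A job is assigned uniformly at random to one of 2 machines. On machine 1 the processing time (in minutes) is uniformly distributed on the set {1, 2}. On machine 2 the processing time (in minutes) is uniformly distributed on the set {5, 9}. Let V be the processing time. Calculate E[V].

17/4

E[V | machine 1] = (1+2)/2 = 3/2.
E[V | machine 2] = (5+9)/2 = 7.
E[V] = (1/2)·(3/2) + (1/2)·(7) = 17/4.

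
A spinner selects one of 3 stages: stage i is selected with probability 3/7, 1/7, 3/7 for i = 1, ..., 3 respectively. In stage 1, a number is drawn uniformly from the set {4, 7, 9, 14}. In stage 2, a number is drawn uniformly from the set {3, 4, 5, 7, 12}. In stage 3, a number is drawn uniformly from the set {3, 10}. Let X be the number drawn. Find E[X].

256/35

E[X | stage 1] = (4+7+9+14)/4 = 17/2.
E[X | stage 2] = (3+4+5+7+12)/5 = 31/5.
E[X | stage 3] = (3+10)/2 = 13/2.
By the law of total expectation,
E[X] = (3/7)·(17/2) + (1/7)·(31/5) + (3/7)·(13/2) = 256/35.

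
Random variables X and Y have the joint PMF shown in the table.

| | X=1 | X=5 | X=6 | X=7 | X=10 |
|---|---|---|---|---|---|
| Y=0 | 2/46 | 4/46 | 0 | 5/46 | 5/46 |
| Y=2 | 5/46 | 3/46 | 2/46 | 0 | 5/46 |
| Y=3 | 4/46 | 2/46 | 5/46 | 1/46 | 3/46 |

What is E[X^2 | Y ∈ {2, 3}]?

P(Y ∈ {2, 3}) = 15/23.
Summing X^2·P(X=x,Y=y) over the conditioning event gives 1235/46.
E[X^2 | Y ∈ {2, 3}] = (1235/46) / (15/23) = 247/6.

247/6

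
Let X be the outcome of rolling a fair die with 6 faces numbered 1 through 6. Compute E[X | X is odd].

3

Given X is odd, X is equally likely to be any of {1, 3, 5}.
E[X | X is odd] = (1 + 3 + 5) / 3 = 3.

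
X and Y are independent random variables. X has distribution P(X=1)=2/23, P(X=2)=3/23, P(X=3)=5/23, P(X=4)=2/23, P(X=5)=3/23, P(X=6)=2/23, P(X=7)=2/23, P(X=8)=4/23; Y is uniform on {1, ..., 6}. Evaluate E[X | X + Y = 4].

P(X + Y = 4) = 5/69.
Summing X·P(x,y) over outcomes with X + Y = 4 gives 1/6.
E[X | X + Y = 4] = (1/6) / (5/69) = 23/10.

23/10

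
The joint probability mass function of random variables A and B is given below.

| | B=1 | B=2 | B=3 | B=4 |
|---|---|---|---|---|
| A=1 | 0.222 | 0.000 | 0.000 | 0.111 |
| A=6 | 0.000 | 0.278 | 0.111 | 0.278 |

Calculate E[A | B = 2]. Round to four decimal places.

P(B = 2) = 0.278.
Σ A·P over the event = 6·(0.278) = 1.668.
E[A | B = 2] = (1.668) / (0.278) = 6.0000.

6.0000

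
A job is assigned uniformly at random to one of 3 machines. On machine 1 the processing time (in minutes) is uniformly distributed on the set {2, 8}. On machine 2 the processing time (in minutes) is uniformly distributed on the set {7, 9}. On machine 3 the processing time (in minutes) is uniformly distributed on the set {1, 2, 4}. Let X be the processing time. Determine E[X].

46/9

E[X | machine 1] = (2+8)/2 = 5.
E[X | machine 2] = (7+9)/2 = 8.
E[X | machine 3] = (1+2+4)/3 = 7/3.
By the law of total expectation,
E[X] = (1/3)·(5) + (1/3)·(8) + (1/3)·(7/3) = 46/9.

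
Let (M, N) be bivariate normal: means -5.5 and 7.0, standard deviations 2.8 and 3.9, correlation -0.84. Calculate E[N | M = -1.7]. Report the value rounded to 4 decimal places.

2.5540

The regression of N on M has slope ρ·σ_N/σ_M and passes through (μ_M, μ_N).
E[N | M=-1.7] = 7.0 + (-0.84)·(3.9/2.8)·(-1.7 − (-5.5)) = 7.0 + (-1.17)·(3.8) = 2.5540.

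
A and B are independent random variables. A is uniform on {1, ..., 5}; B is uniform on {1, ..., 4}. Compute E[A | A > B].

4

Outcomes with A > B: (2,1), (3,1), (3,2), (4,1), (4,2), (4,3), (5,1), (5,2), (5,3), (5,4), each with probability 1/20.
E[A | A > B] = (2 + 3 + 3 + 4 + 4 + 4 + 5 + 5 + 5 + 5) / 10 = 4.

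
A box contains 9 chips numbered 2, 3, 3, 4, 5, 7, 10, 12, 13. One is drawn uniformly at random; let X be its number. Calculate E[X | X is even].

7

P(X is even) = 4/9.
Σ over the event: 2·1/9 + 4·1/9 + 10·1/9 + 12·1/9 = 28/9.
E[X | X is even] = (28/9) / (4/9) = 7.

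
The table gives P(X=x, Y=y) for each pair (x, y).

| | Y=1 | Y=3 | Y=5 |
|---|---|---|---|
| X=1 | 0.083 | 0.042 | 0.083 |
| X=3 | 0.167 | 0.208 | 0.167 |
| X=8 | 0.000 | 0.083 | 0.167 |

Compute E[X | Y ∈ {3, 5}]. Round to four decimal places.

P(Y ∈ {3, 5}) = 0.750.
Σ X·P over the event = 1·(0.042) + 1·(0.083) + 3·(0.208) + 3·(0.167) + 8·(0.083) + 8·(0.167) = 3.250.
E[X | Y ∈ {3, 5}] = (3.250) / (0.750) = 4.3333.

4.3333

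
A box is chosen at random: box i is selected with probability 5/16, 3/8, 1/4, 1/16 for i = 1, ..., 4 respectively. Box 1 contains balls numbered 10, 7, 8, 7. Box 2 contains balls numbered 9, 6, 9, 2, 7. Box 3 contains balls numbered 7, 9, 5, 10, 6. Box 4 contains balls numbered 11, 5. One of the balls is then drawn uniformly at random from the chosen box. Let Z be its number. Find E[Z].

E[Z | box 1] = (10+7+8+7)/4 = 8.
E[Z | box 2] = (9+6+9+2+7)/5 = 33/5.
E[Z | box 3] = (7+9+5+10+6)/5 = 37/5.
E[Z | box 4] = (11+5)/2 = 8.
By the law of total expectation,
E[Z] = (5/16)·(8) + (3/8)·(33/5) + (1/4)·(37/5) + (1/16)·(8) = 293/40.

293/40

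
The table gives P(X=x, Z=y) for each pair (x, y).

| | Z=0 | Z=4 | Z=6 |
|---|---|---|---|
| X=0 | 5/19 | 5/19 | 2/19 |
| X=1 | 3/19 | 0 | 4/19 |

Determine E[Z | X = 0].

8/3

P(X = 0) = 12/19.
Σ Z·P over the event = 0·(5/19) + 4·(5/19) + 6·(2/19) = 32/19.
E[Z | X = 0] = (32/19) / (12/19) = 8/3.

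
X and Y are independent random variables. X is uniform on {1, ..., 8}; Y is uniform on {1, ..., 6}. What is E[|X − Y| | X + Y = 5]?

Outcomes with X + Y = 5: (1,4), (2,3), (3,2), (4,1), each with probability 1/48.
E[|X − Y| | X + Y = 5] = (3 + 1 + 1 + 3) / 4 = 2.

2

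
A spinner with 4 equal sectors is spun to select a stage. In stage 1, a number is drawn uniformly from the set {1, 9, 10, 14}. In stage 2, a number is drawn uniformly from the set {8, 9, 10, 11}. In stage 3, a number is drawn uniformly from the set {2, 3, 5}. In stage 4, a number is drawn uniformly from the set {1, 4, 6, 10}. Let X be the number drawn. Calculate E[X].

319/48

E[X | stage 1] = (1+9+10+14)/4 = 17/2.
E[X | stage 2] = (8+9+10+11)/4 = 19/2.
E[X | stage 3] = (2+3+5)/3 = 10/3.
E[X | stage 4] = (1+4+6+10)/4 = 21/4.
E[X] = (1/4)·(17/2) + (1/4)·(19/2) + (1/4)·(10/3) + (1/4)·(21/4) = 319/48.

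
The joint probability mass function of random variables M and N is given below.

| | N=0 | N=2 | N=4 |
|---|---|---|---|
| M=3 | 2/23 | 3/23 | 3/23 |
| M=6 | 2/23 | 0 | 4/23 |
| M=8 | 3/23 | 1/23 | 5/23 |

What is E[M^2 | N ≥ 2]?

P(N ≥ 2) = 16/23.
Σ M^2·P over the event = 9·(3/23) + 9·(3/23) + 36·(4/23) + 64·(1/23) + 64·(5/23) = 582/23.
E[M^2 | N ≥ 2] = (582/23) / (16/23) = 291/8.

291/8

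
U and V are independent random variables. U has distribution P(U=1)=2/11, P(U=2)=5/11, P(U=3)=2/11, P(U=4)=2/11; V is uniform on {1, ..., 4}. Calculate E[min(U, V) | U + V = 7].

P(U + V = 7) = 1/11.
Summing min(U,V)·P(x,y) over outcomes with U + V = 7 gives 3/11.
E[min(U, V) | U + V = 7] = (3/11) / (1/11) = 3.

3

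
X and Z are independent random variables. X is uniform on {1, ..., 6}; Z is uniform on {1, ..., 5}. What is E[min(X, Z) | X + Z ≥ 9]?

P(X + Z ≥ 9) = 1/5.
Summing min(X,Z)·P(x,y) over outcomes with X + Z ≥ 9 gives 5/6.
E[min(X, Z) | X + Z ≥ 9] = (5/6) / (1/5) = 25/6.

25/6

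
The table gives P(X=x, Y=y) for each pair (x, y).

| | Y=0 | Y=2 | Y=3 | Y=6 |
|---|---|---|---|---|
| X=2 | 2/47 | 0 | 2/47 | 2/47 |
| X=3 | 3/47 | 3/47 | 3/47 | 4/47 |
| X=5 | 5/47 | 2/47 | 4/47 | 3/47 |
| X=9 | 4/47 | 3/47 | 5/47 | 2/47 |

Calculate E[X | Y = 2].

23/4

P(Y = 2) = 8/47.
Σ X·P over the event = 3·(3/47) + 5·(2/47) + 9·(3/47) = 46/47.
E[X | Y = 2] = (46/47) / (8/47) = 23/4.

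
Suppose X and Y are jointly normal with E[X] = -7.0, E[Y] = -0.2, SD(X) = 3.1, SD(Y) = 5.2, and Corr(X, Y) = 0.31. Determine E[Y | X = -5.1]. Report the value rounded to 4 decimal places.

For a bivariate normal, E[Y | X=x] = μ_Y + ρ·(σ_Y/σ_X)·(x − μ_X).
E[Y | X=-5.1] = -0.2 + (0.31)·(5.2/3.1)·(-5.1 − (-7.0)) = -0.2 + (0.52)·(1.9) = 0.7880.

0.7880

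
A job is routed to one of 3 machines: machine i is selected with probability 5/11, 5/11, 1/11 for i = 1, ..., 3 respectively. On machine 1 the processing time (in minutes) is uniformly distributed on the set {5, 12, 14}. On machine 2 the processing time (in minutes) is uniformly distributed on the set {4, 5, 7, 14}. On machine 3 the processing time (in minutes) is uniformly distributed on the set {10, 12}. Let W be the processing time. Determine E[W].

601/66

E[W | machine 1] = (5+12+14)/3 = 31/3.
E[W | machine 2] = (4+5+7+14)/4 = 15/2.
E[W | machine 3] = (10+12)/2 = 11.
By the law of total expectation,
E[W] = (5/11)·(31/3) + (5/11)·(15/2) + (1/11)·(11) = 601/66.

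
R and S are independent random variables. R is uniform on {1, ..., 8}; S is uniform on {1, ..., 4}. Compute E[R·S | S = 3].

Outcomes with S = 3: (1,3), (2,3), (3,3), (4,3), (5,3), (6,3), (7,3), (8,3), each with probability 1/32.
E[R·S | S = 3] = (3 + 6 + 9 + 12 + 15 + 18 + 21 + 24) / 8 = 27/2.

27/2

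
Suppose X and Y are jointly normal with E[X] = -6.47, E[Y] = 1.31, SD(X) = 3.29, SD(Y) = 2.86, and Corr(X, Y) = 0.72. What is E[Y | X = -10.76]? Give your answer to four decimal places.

E[Y | X=x] = μ_Y + ρ(σ_Y/σ_X)(x − μ_X) for jointly normal variables.
E[Y | X=-10.76] = 1.31 + (0.72)·(2.86/3.29)·(-10.76 − (-6.47)) = 1.31 + (0.6259)·(-4.29) = -1.3751.

-1.3751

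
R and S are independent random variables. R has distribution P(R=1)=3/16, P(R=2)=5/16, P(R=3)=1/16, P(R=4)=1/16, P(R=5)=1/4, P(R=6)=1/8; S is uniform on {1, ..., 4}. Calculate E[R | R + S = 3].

P(R + S = 3) = 1/8.
Summing R·P(x,y) over outcomes with R + S = 3 gives 13/64.
E[R | R + S = 3] = (13/64) / (1/8) = 13/8.

13/8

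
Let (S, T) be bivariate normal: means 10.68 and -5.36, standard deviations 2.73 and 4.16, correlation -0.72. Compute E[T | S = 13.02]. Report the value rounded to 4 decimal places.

-7.9273

For a bivariate normal, E[T | S=x] = μ_T + ρ·(σ_T/σ_S)·(x − μ_S).
E[T | S=13.02] = -5.36 + (-0.72)·(4.16/2.73)·(13.02 − (10.68)) = -5.36 + (-1.09714)·(2.34) = -7.9273.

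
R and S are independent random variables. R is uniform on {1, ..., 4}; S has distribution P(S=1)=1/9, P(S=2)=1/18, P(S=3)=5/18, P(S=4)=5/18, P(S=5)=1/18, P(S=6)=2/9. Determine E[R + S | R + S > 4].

407/59

P(R + S > 4) = 59/72.
Summing (R+S)·P(x,y) over outcomes with R + S > 4 gives 407/72.
E[R + S | R + S > 4] = (407/72) / (59/72) = 407/59.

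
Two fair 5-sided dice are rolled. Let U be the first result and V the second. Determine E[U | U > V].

4

P(U > V) = 2/5.
Summing U·P(x,y) over outcomes with U > V gives 8/5.
E[U | U > V] = (8/5) / (2/5) = 4.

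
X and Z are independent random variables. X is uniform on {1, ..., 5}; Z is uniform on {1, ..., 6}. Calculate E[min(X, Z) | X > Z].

Outcomes with X > Z: (2,1), (3,1), (3,2), (4,1), (4,2), (4,3), (5,1), (5,2), (5,3), (5,4), each with probability 1/30.
E[min(X, Z) | X > Z] = (1 + 1 + 2 + 1 + 2 + 3 + 1 + 2 + 3 + 4) / 10 = 2.

2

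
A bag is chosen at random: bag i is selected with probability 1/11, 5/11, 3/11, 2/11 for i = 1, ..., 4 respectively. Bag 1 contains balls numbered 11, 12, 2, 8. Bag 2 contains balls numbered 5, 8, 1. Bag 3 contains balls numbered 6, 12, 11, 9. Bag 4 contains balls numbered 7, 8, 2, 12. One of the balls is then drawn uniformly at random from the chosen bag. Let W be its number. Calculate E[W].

E[W | bag 1] = (11+12+2+8)/4 = 33/4.
E[W | bag 2] = (5+8+1)/3 = 14/3.
E[W | bag 3] = (6+12+11+9)/4 = 19/2.
E[W | bag 4] = (7+8+2+12)/4 = 29/4.
E[W] = (1/11)·(33/4) + (5/11)·(14/3) + (3/11)·(19/2) + (2/11)·(29/4) = 895/132.

895/132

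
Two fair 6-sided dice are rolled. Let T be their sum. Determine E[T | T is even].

P(T is even) = 1/2.
Σ over the event: 2·1/36 + 4·1/12 + 6·5/36 + 8·5/36 + 10·1/12 + 12·1/36 = 7/2.
E[T | T is even] = (7/2) / (1/2) = 7.

7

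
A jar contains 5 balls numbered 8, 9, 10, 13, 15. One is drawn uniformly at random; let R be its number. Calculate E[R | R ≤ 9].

P(R ≤ 9) = 2/5.
Σ over the event: 8·1/5 + 9·1/5 = 17/5.
E[R | R ≤ 9] = (17/5) / (2/5) = 17/2.

17/2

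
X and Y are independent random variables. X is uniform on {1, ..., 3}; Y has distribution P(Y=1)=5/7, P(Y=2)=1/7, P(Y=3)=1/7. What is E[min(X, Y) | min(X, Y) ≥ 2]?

P(min(X, Y) ≥ 2) = 4/21.
Summing min(X,Y)·P(x,y) over outcomes with min(X, Y) ≥ 2 gives 3/7.
E[min(X, Y) | min(X, Y) ≥ 2] = (3/7) / (4/21) = 9/4.

9/4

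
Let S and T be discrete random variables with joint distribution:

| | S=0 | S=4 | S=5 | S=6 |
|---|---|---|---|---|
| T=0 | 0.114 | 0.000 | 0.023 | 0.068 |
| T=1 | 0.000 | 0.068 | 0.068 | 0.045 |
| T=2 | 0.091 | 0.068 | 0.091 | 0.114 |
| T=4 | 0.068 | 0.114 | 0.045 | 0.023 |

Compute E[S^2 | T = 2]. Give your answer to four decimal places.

20.5137

P(T = 2) = 0.364.
Σ S^2·P over the event = 0·(0.091) + 16·(0.068) + 25·(0.091) + 36·(0.114) = 7.467.
E[S^2 | T = 2] = (7.467) / (0.364) = 20.5137.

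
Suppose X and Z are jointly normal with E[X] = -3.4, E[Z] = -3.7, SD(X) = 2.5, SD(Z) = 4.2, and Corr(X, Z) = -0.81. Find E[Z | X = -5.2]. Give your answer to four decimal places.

The regression of Z on X has slope ρ·σ_Z/σ_X and passes through (μ_X, μ_Z).
E[Z | X=-5.2] = -3.7 + (-0.81)·(4.2/2.5)·(-5.2 − (-3.4)) = -3.7 + (-1.3608)·(-1.8) = -1.2506.

-1.2506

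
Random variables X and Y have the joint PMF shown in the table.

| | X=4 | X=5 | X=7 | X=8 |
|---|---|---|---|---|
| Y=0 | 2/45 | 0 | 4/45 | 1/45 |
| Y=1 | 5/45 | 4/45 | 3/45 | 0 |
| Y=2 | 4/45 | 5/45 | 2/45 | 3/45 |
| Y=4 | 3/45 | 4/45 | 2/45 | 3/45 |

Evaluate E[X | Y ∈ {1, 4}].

131/24

P(Y ∈ {1, 4}) = 8/15.
Σ X·P over the event = 4·(5/45) + 4·(3/45) + 5·(4/45) + 5·(4/45) + 7·(3/45) + 7·(2/45) + 8·(3/45) = 131/45.
E[X | Y ∈ {1, 4}] = (131/45) / (8/15) = 131/24.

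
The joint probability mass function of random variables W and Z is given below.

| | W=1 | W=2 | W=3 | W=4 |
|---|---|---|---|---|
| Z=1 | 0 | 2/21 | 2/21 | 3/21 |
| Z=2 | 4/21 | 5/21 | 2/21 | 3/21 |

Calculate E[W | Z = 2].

P(Z = 2) = 2/3.
Σ W·P over the event = 1·(4/21) + 2·(5/21) + 3·(2/21) + 4·(3/21) = 32/21.
E[W | Z = 2] = (32/21) / (2/3) = 16/7.

16/7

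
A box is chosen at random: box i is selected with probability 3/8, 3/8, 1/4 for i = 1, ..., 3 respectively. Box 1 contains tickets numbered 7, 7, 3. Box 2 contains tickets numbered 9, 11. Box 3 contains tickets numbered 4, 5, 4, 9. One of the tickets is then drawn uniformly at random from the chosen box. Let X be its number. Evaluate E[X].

E[X | box 1] = (7+7+3)/3 = 17/3.
E[X | box 2] = (9+11)/2 = 10.
E[X | box 3] = (4+5+4+9)/4 = 11/2.
By the law of total expectation,
E[X] = (3/8)·(17/3) + (3/8)·(10) + (1/4)·(11/2) = 29/4.

29/4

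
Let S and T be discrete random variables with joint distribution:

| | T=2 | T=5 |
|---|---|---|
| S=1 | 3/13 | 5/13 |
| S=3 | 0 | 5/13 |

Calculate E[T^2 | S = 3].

P(S = 3) = 5/13.
Σ T^2·P over the event = 25·(5/13) = 125/13.
E[T^2 | S = 3] = (125/13) / (5/13) = 25.

25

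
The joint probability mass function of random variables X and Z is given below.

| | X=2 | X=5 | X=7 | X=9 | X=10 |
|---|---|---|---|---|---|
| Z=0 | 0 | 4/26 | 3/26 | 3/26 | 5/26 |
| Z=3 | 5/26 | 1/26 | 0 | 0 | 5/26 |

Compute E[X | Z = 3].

P(Z = 3) = 11/26.
Σ X·P over the event = 2·(5/26) + 5·(1/26) + 10·(5/26) = 5/2.
E[X | Z = 3] = (5/2) / (11/26) = 65/11.

65/11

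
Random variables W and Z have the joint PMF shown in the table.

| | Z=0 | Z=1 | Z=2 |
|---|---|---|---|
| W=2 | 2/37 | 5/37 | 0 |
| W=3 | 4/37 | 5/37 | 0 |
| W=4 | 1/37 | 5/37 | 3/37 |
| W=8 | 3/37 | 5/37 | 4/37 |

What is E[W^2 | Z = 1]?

P(Z = 1) = 20/37.
Summing W^2·P(W=x,Z=y) over the conditioning event gives 465/37.
E[W^2 | Z = 1] = (465/37) / (20/37) = 93/4.

93/4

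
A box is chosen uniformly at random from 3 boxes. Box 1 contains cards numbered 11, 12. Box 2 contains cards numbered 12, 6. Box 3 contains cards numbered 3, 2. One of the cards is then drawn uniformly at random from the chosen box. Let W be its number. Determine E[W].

23/3

E[W | box 1] = (11+12)/2 = 23/2.
E[W | box 2] = (12+6)/2 = 9.
E[W | box 3] = (3+2)/2 = 5/2.
By the law of total expectation,
E[W] = (1/3)·(23/2) + (1/3)·(9) + (1/3)·(5/2) = 23/3.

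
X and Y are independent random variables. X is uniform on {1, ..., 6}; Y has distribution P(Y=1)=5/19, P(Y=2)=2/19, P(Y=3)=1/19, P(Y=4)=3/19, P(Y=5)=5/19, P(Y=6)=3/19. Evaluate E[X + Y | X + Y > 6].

P(X + Y > 6) = 67/114.
Summing (X+Y)·P(x,y) over outcomes with X + Y > 6 gives 587/114.
E[X + Y | X + Y > 6] = (587/114) / (67/114) = 587/67.

587/67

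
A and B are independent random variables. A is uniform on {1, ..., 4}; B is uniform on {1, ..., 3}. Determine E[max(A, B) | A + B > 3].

Outcomes with A + B > 3: (1,3), (2,2), (2,3), (3,1), (3,2), (3,3), (4,1), (4,2), (4,3), each with probability 1/12.
E[max(A, B) | A + B > 3] = (3 + 2 + 3 + 3 + 3 + 3 + 4 + 4 + 4) / 9 = 29/9.

29/9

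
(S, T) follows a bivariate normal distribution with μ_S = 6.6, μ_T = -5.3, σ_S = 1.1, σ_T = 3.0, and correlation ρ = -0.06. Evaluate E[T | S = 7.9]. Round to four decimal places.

E[T | S=x] = μ_T + ρ(σ_T/σ_S)(x − μ_S) for jointly normal variables.
E[T | S=7.9] = -5.3 + (-0.06)·(3.0/1.1)·(7.9 − (6.6)) = -5.3 + (-0.16364)·(1.3) = -5.5127.

-5.5127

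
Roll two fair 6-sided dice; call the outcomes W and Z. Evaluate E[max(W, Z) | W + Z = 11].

Outcomes with W + Z = 11: (5,6), (6,5), each with probability 1/36.
E[max(W, Z) | W + Z = 11] = (6 + 6) / 2 = 6.

6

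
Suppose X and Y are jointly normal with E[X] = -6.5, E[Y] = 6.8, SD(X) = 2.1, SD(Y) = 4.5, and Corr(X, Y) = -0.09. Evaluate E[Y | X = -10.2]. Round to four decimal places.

7.5136

The regression of Y on X has slope ρ·σ_Y/σ_X and passes through (μ_X, μ_Y).
E[Y | X=-10.2] = 6.8 + (-0.09)·(4.5/2.1)·(-10.2 − (-6.5)) = 6.8 + (-0.19286)·(-3.7) = 7.5136.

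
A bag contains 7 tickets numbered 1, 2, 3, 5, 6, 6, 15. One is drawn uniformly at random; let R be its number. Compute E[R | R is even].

P(R is even) = 3/7.
Σ over the event: 2·1/7 + 6·2/7 = 2.
E[R | R is even] = (2) / (3/7) = 14/3.

14/3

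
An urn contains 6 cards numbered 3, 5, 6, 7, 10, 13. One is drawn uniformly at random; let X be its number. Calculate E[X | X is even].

P(X is even) = 1/3.
Σ over the event: 6·1/6 + 10·1/6 = 8/3.
E[X | X is even] = (8/3) / (1/3) = 8.

8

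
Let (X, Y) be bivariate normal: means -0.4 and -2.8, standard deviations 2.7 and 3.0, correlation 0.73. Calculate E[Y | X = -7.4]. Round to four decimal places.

The regression of Y on X has slope ρ·σ_Y/σ_X and passes through (μ_X, μ_Y).
E[Y | X=-7.4] = -2.8 + (0.73)·(3.0/2.7)·(-7.4 − (-0.4)) = -2.8 + (0.81111)·(-7) = -8.4778.

-8.4778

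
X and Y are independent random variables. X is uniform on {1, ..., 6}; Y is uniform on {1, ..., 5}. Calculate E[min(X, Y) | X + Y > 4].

21/8

P(X + Y > 4) = 4/5.
Summing min(X,Y)·P(x,y) over outcomes with X + Y > 4 gives 21/10.
E[min(X, Y) | X + Y > 4] = (21/10) / (4/5) = 21/8.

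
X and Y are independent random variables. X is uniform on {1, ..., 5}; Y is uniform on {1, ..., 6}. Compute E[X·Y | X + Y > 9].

79/3

P(X + Y > 9) = 1/10.
Summing XY·P(x,y) over outcomes with X + Y > 9 gives 79/30.
E[X·Y | X + Y > 9] = (79/30) / (1/10) = 79/3.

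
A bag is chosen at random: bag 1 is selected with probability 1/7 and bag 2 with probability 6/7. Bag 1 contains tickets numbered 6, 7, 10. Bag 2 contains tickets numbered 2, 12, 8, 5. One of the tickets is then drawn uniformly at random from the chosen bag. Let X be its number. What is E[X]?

289/42

E[X | bag 1] = (6+7+10)/3 = 23/3.
E[X | bag 2] = (2+12+8+5)/4 = 27/4.
E[X] = (1/7)·(23/3) + (6/7)·(27/4) = 289/42.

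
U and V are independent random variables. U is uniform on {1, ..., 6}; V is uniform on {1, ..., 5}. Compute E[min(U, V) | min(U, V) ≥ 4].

Outcomes with min(U, V) ≥ 4: (4,4), (4,5), (5,4), (5,5), (6,4), (6,5), each with probability 1/30.
E[min(U, V) | min(U, V) ≥ 4] = (4 + 4 + 4 + 5 + 4 + 5) / 6 = 13/3.

13/3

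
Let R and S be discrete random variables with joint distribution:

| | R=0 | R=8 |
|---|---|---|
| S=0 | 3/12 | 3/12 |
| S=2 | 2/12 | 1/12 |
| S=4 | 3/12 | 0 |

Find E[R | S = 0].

4

P(S = 0) = 1/2.
Σ R·P over the event = 0·(3/12) + 8·(3/12) = 2.
E[R | S = 0] = (2) / (1/2) = 4.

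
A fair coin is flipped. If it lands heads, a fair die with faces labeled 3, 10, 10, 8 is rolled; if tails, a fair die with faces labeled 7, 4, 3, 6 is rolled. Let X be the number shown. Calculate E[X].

51/8

E[X | heads] = (3+10+10+8)/4 = 31/4.
E[X | tails] = (7+4+3+6)/4 = 5.
By the law of total expectation,
E[X] = (1/2)·(31/4) + (1/2)·(5) = 51/8.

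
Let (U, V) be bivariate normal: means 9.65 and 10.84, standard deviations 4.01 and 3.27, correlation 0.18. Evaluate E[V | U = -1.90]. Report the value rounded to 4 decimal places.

For a bivariate normal, E[V | U=x] = μ_V + ρ·(σ_V/σ_U)·(x − μ_U).
E[V | U=-1.90] = 10.84 + (0.18)·(3.27/4.01)·(-1.90 − (9.65)) = 10.84 + (0.14678)·(-11.55) = 9.1447.

9.1447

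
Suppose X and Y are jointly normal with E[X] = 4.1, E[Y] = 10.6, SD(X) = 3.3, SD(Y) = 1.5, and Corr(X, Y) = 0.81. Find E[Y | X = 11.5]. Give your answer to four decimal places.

13.3245

For a bivariate normal, E[Y | X=x] = μ_Y + ρ·(σ_Y/σ_X)·(x − μ_X).
E[Y | X=11.5] = 10.6 + (0.81)·(1.5/3.3)·(11.5 − (4.1)) = 10.6 + (0.36818)·(7.4) = 13.3245.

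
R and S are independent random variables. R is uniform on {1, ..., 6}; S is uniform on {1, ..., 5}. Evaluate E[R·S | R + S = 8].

29/2

Outcomes with R + S = 8: (3,5), (4,4), (5,3), (6,2), each with probability 1/30.
E[R·S | R + S = 8] = (15 + 16 + 15 + 12) / 4 = 29/2.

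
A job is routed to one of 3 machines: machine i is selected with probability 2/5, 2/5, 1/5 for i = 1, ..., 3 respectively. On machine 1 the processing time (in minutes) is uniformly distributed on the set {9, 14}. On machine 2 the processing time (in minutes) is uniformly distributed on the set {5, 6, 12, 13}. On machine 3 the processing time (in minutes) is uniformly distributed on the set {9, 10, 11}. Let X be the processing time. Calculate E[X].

51/5

E[X | machine 1] = (9+14)/2 = 23/2.
E[X | machine 2] = (5+6+12+13)/4 = 9.
E[X | machine 3] = (9+10+11)/3 = 10.
E[X] = (2/5)·(23/2) + (2/5)·(9) + (1/5)·(10) = 51/5.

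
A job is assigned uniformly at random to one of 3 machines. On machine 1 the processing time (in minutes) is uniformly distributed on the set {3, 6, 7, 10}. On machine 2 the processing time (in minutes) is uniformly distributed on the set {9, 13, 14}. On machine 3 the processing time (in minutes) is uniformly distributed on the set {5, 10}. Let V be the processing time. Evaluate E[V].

E[V | machine 1] = (3+6+7+10)/4 = 13/2.
E[V | machine 2] = (9+13+14)/3 = 12.
E[V | machine 3] = (5+10)/2 = 15/2.
E[V] = (1/3)·(13/2) + (1/3)·(12) + (1/3)·(15/2) = 26/3.

26/3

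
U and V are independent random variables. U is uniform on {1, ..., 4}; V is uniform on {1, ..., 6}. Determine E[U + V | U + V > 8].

Outcomes with U + V > 8: (3,6), (4,5), (4,6), each with probability 1/24.
E[U + V | U + V > 8] = (9 + 9 + 10) / 3 = 28/3.

28/3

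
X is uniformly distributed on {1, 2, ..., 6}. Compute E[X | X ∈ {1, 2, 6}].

3

P(X ∈ {1, 2, 6}) = 1/2.
Σ over the event: 1·1/6 + 2·1/6 + 6·1/6 = 3/2.
E[X | X ∈ {1, 2, 6}] = (3/2) / (1/2) = 3.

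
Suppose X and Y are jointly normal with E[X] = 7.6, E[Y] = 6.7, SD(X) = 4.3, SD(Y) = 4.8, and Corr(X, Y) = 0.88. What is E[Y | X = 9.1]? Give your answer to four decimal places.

8.1735

For a bivariate normal, E[Y | X=x] = μ_Y + ρ·(σ_Y/σ_X)·(x − μ_X).
E[Y | X=9.1] = 6.7 + (0.88)·(4.8/4.3)·(9.1 − (7.6)) = 6.7 + (0.98233)·(1.5) = 8.1735.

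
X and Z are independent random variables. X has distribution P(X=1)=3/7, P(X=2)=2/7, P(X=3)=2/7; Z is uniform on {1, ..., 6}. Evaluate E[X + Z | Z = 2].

P(Z = 2) = 1/6.
Summing (X+Z)·P(x,y) over outcomes with Z = 2 gives 9/14.
E[X + Z | Z = 2] = (9/14) / (1/6) = 27/7.

27/7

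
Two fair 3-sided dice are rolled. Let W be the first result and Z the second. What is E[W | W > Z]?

8/3

Outcomes with W > Z: (2,1), (3,1), (3,2), each with probability 1/9.
E[W | W > Z] = (2 + 3 + 3) / 3 = 8/3.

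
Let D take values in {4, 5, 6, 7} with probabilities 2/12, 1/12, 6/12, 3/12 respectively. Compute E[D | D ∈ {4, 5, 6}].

49/9

P(D ∈ {4, 5, 6}) = 3/4.
Σ over the event: 4·1/6 + 5·1/12 + 6·1/2 = 49/12.
E[D | D ∈ {4, 5, 6}] = (49/12) / (3/4) = 49/9.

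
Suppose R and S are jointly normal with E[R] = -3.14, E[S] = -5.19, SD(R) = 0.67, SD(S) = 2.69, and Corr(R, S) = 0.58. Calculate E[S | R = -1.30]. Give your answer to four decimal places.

-0.9053

For a bivariate normal, E[S | R=x] = μ_S + ρ·(σ_S/σ_R)·(x − μ_R).
E[S | R=-1.30] = -5.19 + (0.58)·(2.69/0.67)·(-1.30 − (-3.14)) = -5.19 + (2.32866)·(1.84) = -0.9053.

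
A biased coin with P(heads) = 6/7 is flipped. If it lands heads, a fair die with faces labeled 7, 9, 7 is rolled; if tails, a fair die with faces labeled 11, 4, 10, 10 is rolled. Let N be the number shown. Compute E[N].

E[N | heads] = (7+9+7)/3 = 23/3.
E[N | tails] = (11+4+10+10)/4 = 35/4.
E[N] = (6/7)·(23/3) + (1/7)·(35/4) = 219/28.

219/28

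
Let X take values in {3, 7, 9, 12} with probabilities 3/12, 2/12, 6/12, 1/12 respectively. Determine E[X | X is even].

12

P(X is even) = 1/12.
Σ over the event: 12·1/12 = 1.
E[X | X is even] = (1) / (1/12) = 12.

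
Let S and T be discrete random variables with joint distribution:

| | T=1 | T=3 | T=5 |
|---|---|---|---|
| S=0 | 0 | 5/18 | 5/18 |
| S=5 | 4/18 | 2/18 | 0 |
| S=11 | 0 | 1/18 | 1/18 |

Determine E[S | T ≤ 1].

5

P(T ≤ 1) = 2/9.
Σ S·P over the event = 5·(4/18) = 10/9.
E[S | T ≤ 1] = (10/9) / (2/9) = 5.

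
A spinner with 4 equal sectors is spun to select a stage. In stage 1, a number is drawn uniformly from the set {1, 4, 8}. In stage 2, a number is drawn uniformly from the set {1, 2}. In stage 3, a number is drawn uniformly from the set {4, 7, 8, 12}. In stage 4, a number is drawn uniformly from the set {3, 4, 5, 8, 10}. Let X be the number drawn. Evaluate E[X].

235/48

E[X | stage 1] = (1+4+8)/3 = 13/3.
E[X | stage 2] = (1+2)/2 = 3/2.
E[X | stage 3] = (4+7+8+12)/4 = 31/4.
E[X | stage 4] = (3+4+5+8+10)/5 = 6.
E[X] = (1/4)·(13/3) + (1/4)·(3/2) + (1/4)·(31/4) + (1/4)·(6) = 235/48.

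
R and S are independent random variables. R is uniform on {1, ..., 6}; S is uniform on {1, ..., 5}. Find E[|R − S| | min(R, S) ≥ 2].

3/2

P(min(R, S) ≥ 2) = 2/3.
Summing |R−S|·P(x,y) over outcomes with min(R, S) ≥ 2 gives 1.
E[|R − S| | min(R, S) ≥ 2] = (1) / (2/3) = 3/2.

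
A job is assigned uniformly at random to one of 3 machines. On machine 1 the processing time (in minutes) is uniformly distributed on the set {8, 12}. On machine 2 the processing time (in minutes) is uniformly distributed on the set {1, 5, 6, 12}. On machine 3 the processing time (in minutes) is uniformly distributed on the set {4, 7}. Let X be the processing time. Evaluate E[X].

E[X | machine 1] = (8+12)/2 = 10.
E[X | machine 2] = (1+5+6+12)/4 = 6.
E[X | machine 3] = (4+7)/2 = 11/2.
By the law of total expectation,
E[X] = (1/3)·(10) + (1/3)·(6) + (1/3)·(11/2) = 43/6.

43/6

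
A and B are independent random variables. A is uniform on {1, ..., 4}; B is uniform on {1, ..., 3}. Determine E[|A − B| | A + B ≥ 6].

P(A + B ≥ 6) = 1/4.
Summing |A−B|·P(x,y) over outcomes with A + B ≥ 6 gives 1/4.
E[|A − B| | A + B ≥ 6] = (1/4) / (1/4) = 1.

1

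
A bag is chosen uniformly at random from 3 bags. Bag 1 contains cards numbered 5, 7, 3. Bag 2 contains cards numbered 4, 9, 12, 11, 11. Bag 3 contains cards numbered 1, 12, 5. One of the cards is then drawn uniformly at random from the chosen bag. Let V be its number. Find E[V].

34/5

E[V | bag 1] = (5+7+3)/3 = 5.
E[V | bag 2] = (4+9+12+11+11)/5 = 47/5.
E[V | bag 3] = (1+12+5)/3 = 6.
By the law of total expectation,
E[V] = (1/3)·(5) + (1/3)·(47/5) + (1/3)·(6) = 34/5.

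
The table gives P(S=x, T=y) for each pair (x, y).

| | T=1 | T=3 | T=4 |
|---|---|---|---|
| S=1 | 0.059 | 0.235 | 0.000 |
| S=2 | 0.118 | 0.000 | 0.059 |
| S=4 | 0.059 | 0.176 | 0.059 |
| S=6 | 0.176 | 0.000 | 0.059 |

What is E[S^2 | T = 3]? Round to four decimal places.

P(T = 3) = 0.411.
Σ S^2·P over the event = 1·(0.235) + 16·(0.176) = 3.051.
E[S^2 | T = 3] = (3.051) / (0.411) = 7.4234.

7.4234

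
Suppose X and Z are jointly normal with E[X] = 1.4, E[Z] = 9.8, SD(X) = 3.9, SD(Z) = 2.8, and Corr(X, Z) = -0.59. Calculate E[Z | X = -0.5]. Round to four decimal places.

10.6048

For a bivariate normal, E[Z | X=x] = μ_Z + ρ·(σ_Z/σ_X)·(x − μ_X).
E[Z | X=-0.5] = 9.8 + (-0.59)·(2.8/3.9)·(-0.5 − (1.4)) = 9.8 + (-0.42359)·(-1.9) = 10.6048.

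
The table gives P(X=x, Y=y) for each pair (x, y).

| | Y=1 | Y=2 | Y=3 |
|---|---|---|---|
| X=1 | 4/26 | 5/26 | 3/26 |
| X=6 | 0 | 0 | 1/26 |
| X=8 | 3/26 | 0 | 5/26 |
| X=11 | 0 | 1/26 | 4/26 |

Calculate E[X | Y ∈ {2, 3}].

109/19

P(Y ∈ {2, 3}) = 19/26.
Σ X·P over the event = 1·(5/26) + 1·(3/26) + 6·(1/26) + 8·(5/26) + 11·(1/26) + 11·(4/26) = 109/26.
E[X | Y ∈ {2, 3}] = (109/26) / (19/26) = 109/19.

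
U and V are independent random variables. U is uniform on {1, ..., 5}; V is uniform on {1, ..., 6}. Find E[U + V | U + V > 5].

P(U + V > 5) = 2/3.
Summing (U+V)·P(x,y) over outcomes with U + V > 5 gives 31/6.
E[U + V | U + V > 5] = (31/6) / (2/3) = 31/4.

31/4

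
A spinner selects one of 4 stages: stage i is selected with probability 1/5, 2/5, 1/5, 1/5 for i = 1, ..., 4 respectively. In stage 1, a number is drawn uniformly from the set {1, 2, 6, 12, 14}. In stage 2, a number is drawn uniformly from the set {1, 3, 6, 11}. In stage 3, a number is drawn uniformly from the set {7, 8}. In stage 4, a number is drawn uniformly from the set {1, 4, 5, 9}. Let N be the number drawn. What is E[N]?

E[N | stage 1] = (1+2+6+12+14)/5 = 7.
E[N | stage 2] = (1+3+6+11)/4 = 21/4.
E[N | stage 3] = (7+8)/2 = 15/2.
E[N | stage 4] = (1+4+5+9)/4 = 19/4.
E[N] = (1/5)·(7) + (2/5)·(21/4) + (1/5)·(15/2) + (1/5)·(19/4) = 119/20.

119/20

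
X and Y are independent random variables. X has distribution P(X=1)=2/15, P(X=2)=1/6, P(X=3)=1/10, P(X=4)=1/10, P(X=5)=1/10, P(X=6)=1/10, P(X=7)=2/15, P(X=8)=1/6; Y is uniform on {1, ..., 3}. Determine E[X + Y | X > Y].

489/65

P(X > Y) = 13/18.
Summing (X+Y)·P(x,y) over outcomes with X > Y gives 163/30.
E[X + Y | X > Y] = (163/30) / (13/18) = 489/65.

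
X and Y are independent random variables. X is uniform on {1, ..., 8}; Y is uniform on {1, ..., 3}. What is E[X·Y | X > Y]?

P(X > Y) = 3/4.
Summing XY·P(x,y) over outcomes with X > Y gives 191/24.
E[X·Y | X > Y] = (191/24) / (3/4) = 191/18.

191/18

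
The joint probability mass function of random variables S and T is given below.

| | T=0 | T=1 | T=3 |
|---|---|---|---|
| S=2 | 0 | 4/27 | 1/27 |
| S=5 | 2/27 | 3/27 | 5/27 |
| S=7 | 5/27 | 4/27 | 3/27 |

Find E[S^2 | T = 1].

287/11

P(T = 1) = 11/27.
Σ S^2·P over the event = 4·(4/27) + 25·(3/27) + 49·(4/27) = 287/27.
E[S^2 | T = 1] = (287/27) / (11/27) = 287/11.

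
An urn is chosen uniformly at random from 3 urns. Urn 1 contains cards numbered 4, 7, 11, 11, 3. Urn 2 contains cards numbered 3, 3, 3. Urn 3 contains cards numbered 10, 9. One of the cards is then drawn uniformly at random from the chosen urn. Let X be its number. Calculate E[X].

197/30

E[X | urn 1] = (4+7+11+11+3)/5 = 36/5.
E[X | urn 2] = (3+3+3)/3 = 3.
E[X | urn 3] = (10+9)/2 = 19/2.
E[X] = (1/3)·(36/5) + (1/3)·(3) + (1/3)·(19/2) = 197/30.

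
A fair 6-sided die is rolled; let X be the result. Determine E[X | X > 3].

Given X > 3, X is equally likely to be any of {4, 5, 6}.
E[X | X > 3] = (4 + 5 + 6) / 3 = 5.

5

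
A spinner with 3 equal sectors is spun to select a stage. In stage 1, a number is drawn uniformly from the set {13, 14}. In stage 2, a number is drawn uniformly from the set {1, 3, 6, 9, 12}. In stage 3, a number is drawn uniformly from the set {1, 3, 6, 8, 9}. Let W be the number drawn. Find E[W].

E[W | stage 1] = (13+14)/2 = 27/2.
E[W | stage 2] = (1+3+6+9+12)/5 = 31/5.
E[W | stage 3] = (1+3+6+8+9)/5 = 27/5.
E[W] = (1/3)·(27/2) + (1/3)·(31/5) + (1/3)·(27/5) = 251/30.

251/30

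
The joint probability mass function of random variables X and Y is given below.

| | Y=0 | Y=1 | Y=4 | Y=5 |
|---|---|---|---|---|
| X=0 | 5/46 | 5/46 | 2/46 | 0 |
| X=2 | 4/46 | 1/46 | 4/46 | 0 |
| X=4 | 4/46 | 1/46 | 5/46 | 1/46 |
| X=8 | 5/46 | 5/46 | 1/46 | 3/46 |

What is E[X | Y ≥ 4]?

4

P(Y ≥ 4) = 8/23.
Summing X·P(X=x,Y=y) over the conditioning event gives 32/23.
E[X | Y ≥ 4] = (32/23) / (8/23) = 4.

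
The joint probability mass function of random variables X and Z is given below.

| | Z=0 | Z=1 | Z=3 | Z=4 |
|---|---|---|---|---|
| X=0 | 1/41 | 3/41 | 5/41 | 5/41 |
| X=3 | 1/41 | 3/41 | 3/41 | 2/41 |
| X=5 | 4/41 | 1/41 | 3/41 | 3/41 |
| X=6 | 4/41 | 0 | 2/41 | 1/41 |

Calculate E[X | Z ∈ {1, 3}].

5/2

P(Z ∈ {1, 3}) = 20/41.
Σ X·P over the event = 0·(3/41) + 0·(5/41) + 3·(3/41) + 3·(3/41) + 5·(1/41) + 5·(3/41) + 6·(2/41) = 50/41.
E[X | Z ∈ {1, 3}] = (50/41) / (20/41) = 5/2.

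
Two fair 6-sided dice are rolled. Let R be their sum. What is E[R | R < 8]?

16/3

P(R < 8) = 7/12.
Σ over the event: 2·1/36 + 3·1/18 + 4·1/12 + 5·1/9 + 6·5/36 + 7·1/6 = 28/9.
E[R | R < 8] = (28/9) / (7/12) = 16/3.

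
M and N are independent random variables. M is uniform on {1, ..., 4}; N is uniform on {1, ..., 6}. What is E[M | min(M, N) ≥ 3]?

P(min(M, N) ≥ 3) = 1/3.
Summing M·P(x,y) over outcomes with min(M, N) ≥ 3 gives 7/6.
E[M | min(M, N) ≥ 3] = (7/6) / (1/3) = 7/2.

7/2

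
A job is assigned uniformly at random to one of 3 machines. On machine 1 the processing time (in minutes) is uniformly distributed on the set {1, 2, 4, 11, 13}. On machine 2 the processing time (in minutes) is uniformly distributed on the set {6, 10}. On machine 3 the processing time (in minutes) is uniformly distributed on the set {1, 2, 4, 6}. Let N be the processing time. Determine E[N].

349/60

E[N | machine 1] = (1+2+4+11+13)/5 = 31/5.
E[N | machine 2] = (6+10)/2 = 8.
E[N | machine 3] = (1+2+4+6)/4 = 13/4.
E[N] = (1/3)·(31/5) + (1/3)·(8) + (1/3)·(13/4) = 349/60.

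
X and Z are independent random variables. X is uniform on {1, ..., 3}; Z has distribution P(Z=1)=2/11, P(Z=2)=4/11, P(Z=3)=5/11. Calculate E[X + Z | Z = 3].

5

P(Z = 3) = 5/11.
Summing (X+Z)·P(x,y) over outcomes with Z = 3 gives 25/11.
E[X + Z | Z = 3] = (25/11) / (5/11) = 5.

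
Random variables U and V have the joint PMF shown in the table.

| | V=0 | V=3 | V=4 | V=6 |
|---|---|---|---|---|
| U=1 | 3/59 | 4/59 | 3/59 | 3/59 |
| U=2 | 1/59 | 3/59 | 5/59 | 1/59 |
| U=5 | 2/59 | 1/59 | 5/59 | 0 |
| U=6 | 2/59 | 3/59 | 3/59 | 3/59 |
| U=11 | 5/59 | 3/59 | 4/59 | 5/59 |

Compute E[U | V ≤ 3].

P(V ≤ 3) = 27/59.
Summing U·P(U=x,V=y) over the conditioning event gives 148/59.
E[U | V ≤ 3] = (148/59) / (27/59) = 148/27.

148/27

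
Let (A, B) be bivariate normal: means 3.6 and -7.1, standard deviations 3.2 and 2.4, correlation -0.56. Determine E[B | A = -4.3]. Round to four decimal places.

-3.7820

For a bivariate normal, E[B | A=x] = μ_B + ρ·(σ_B/σ_A)·(x − μ_A).
E[B | A=-4.3] = -7.1 + (-0.56)·(2.4/3.2)·(-4.3 − (3.6)) = -7.1 + (-0.42)·(-7.9) = -3.7820.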